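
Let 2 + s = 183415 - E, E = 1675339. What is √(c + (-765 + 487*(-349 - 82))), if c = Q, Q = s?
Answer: 2*I*√425647 ≈ 1304.8*I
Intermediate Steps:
s = -1491926 (s = -2 + (183415 - 1*1675339) = -2 + (183415 - 1675339) = -2 - 1491924 = -1491926)
Q = -1491926
c = -1491926
√(c + (-765 + 487*(-349 - 82))) = √(-1491926 + (-765 + 487*(-349 - 82))) = √(-1491926 + (-765 + 487*(-431))) = √(-1491926 + (-765 - 209897)) = √(-1491926 - 210662) = √(-1702588) = 2*I*√425647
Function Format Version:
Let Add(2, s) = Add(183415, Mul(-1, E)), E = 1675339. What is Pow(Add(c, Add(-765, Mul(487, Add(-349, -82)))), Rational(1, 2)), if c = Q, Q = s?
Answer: Mul(2, I, Pow(425647, Rational(1, 2))) ≈ Mul(1304.8, I)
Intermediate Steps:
s = -1491926 (s = Add(-2, Add(183415, Mul(-1, 1675339))) = Add(-2, Add(183415, -1675339)) = Add(-2, -1491924) = -1491926)
Q = -1491926
c = -1491926
Pow(Add(c, Add(-765, Mul(487, Add(-349, -82)))), Rational(1, 2)) = Pow(Add(-1491926, Add(-765, Mul(487, Add(-349, -82)))), Rational(1, 2)) = Pow(Add(-1491926, Add(-765, Mul(487, -431))), Rational(1, 2)) = Pow(Add(-1491926, Add(-765, -209897)), Rational(1, 2)) = Pow(Add(-1491926, -210662), Rational(1, 2)) = Pow(-1702588, Rational(1, 2)) = Mul(2, I, Pow(425647, Rational(1, 2)))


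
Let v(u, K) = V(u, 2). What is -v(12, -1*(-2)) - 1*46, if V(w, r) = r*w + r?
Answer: -72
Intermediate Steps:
V(w, r) = r + r*w
v(u, K) = 2 + 2*u (v(u, K) = 2*(1 + u) = 2 + 2*u)
-v(12, -1*(-2)) - 1*46 = -(2 + 2*12) - 1*46 = -(2 + 24) - 46 = -1*26 - 46 = -26 - 46 = -72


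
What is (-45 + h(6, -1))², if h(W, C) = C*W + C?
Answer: 2704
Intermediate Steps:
h(W, C) = C + C*W
(-45 + h(6, -1))² = (-45 - (1 + 6))² = (-45 - 1*7)² = (-45 - 7)² = (-52)² = 2704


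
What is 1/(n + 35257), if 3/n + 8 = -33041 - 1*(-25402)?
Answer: 2549/89870092 ≈ 2.8363e-5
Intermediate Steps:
n = -1/2549 (n = 3/(-8 + (-33041 - 1*(-25402))) = 3/(-8 + (-33041 + 25402)) = 3/(-8 - 7639) = 3/(-7647) = 3*(-1/7647) = -1/2549 ≈ -0.00039231)
1/(n + 35257) = 1/(-1/2549 + 35257) = 1/(89870092/2549) = 2549/89870092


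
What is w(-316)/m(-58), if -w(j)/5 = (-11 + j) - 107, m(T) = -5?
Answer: -434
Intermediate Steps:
w(j) = 590 - 5*j (w(j) = -5*((-11 + j) - 107) = -5*(-118 + j) = 590 - 5*j)
w(-316)/m(-58) = (590 - 5*(-316))/(-5) = (590 + 1580)*(-1/5) = 2170*(-1/5) = -434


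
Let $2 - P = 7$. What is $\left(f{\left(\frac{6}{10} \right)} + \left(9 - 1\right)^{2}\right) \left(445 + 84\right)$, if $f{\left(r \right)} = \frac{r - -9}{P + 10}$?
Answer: $\frac{871792}{25} \approx 34872.0$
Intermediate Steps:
$P = -5$ ($P = 2 - 7 = -5$)
$f{\left(r \right)} = \frac{9}{5} + \frac{r}{5}$ ($f{\left(r \right)} = \frac{r - -9}{-5 + 10} = \frac{r + 9}{5} = \left(9 + r\right) \frac{1}{5} = \frac{9}{5} + \frac{r}{5}$)
$\left(f{\left(\frac{6}{10} \right)} + \left(9 - 1\right)^{2}\right) \left(445 + 84\right) = \left(\left(\frac{9}{5} + \frac{6 \cdot \frac{1}{10}}{5}\right) + \left(9 - 1\right)^{2}\right) \left(445 + 84\right) = \left(\left(\frac{9}{5} + \frac{6 \cdot \frac{1}{10}}{5}\right) + 8^{2}\right) 529 = \left(\left(\frac{9}{5} + \frac{1}{5} \cdot \frac{3}{5}\right) + 64\right) 529 = \left(\left(\frac{9}{5} + \frac{3}{25}\right) + 64\right) 529 = \left(\frac{48}{25} + 64\right) 529 = \frac{1648}{25} \cdot 529 = \frac{871792}{25}$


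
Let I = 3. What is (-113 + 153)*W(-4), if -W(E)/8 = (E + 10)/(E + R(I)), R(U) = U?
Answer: 1920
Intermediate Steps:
W(E) = -8*(10 + E)/(3 + E) (W(E) = -8*(E + 10)/(E + 3) = -8*(10 + E)/(3 + E))
(-113 + 153)*W(-4) = (-113 + 153)*(8*(-10 - 1*(-4))/(3 - 4)) = 40*(8*(-10 + 4)/(-1)) = 40*(8*(-1)*(-6)) = 40*48 = 1920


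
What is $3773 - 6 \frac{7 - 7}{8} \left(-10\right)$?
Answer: $3773$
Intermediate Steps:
$3773 - 6 \frac{7 - 7}{8} \left(-10\right) = 3773 - 6 \left(7 - 7\right) \frac{1}{8} \left(-10\right) = 3773 - 6 \cdot 0 \cdot \frac{1}{8} \left(-10\right) = 3773 - 6 \cdot 0 \left(-10\right) = 3773 - 0 \left(-10\right) = 3773 - 0 = 3773 + 0 = 3773$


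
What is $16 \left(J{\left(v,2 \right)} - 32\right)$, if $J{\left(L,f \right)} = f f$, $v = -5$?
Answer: $-448$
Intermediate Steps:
$J{\left(L,f \right)} = f^{2}$
$16 \left(J{\left(v,2 \right)} - 32\right) = 16 \left(2^{2} - 32\right) = 16 \left(4 - 32\right) = 16 \left(-28\right) = -448$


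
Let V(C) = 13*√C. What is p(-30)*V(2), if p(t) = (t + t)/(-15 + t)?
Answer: 52*√2/3 ≈ 24.513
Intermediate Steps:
p(t) = 2*t/(-15 + t) (p(t) = (2*t)/(-15 + t) = 2*t/(-15 + t))
p(-30)*V(2) = (2*(-30)/(-15 - 30))*(13*√2) = (2*(-30)/(-45))*(13*√2) = (2*(-30)*(-1/45))*(13*√2) = 4*(13*√2)/3 = 52*√2/3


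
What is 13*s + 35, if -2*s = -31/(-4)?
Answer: -123/8 ≈ -15.375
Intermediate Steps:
s = -31/8 (s = -(-31)/(2*(-4)) = -(-31)*(-1)/(2*4) = -½*31/4 = -31/8 ≈ -3.8750)
13*s + 35 = 13*(-31/8) + 35 = -403/8 + 35 = -123/8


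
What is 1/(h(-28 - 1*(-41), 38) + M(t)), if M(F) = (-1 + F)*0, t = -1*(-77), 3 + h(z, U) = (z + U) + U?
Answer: 1/86 ≈ 0.011628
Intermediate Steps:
h(z, U) = -3 + z + 2*U (h(z, U) = -3 + ((z + U) + U) = -3 + ((U + z) + U) = -3 + (z + 2*U) = -3 + z + 2*U)
t = 77
M(F) = 0
1/(h(-28 - 1*(-41), 38) + M(t)) = 1/((-3 + (-28 - 1*(-41)) + 2*38) + 0) = 1/((-3 + (-28 + 41) + 76) + 0) = 1/((-3 + 13 + 76) + 0) = 1/(86 + 0) = 1/86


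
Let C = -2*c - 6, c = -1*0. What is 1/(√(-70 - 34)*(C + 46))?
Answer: -I*√26/2080 ≈ -0.0024515*I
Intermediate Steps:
c = 0
C = -6 (C = -2*0 - 6 = 0 - 6 = -6)
1/(√(-70 - 34)*(C + 46)) = 1/(√(-70 - 34)*(-6 + 46)) = 1/(√(-104)*40) = 1/((2*I*√26)*40) = 1/(80*I*√26) = -I*√26/2080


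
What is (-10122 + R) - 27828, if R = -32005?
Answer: -69955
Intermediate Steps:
(-10122 + R) - 27828 = (-10122 - 32005) - 27828 = -42127 - 27828 = -69955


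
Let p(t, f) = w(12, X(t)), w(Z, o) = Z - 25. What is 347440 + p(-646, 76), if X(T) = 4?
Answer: 347427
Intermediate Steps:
w(Z, o) = -25 + Z
p(t, f) = -13 (p(t, f) = -25 + 12 = -13)
347440 + p(-646, 76) = 347440 - 13 = 347427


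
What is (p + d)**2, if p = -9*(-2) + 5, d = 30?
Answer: 2809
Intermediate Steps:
p = 23 (p = 18 + 5 = 23)
(p + d)**2 = (23 + 30)**2 = 53**2 = 2809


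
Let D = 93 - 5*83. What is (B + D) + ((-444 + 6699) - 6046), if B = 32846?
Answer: 32733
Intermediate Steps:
D = -322 (D = 93 - 415 = -322)
(B + D) + ((-444 + 6699) - 6046) = (32846 - 322) + ((-444 + 6699) - 6046) = 32524 + (6255 - 6046) = 32524 + 209 = 32733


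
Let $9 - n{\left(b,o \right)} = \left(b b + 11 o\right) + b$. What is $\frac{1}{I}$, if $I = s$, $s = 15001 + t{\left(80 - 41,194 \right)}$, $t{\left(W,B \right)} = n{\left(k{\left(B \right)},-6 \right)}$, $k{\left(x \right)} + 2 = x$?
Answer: $- \frac{1}{21980} \approx -4.5496 \cdot 10^{-5}$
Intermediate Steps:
$k{\left(x \right)} = -2 + x$
$n{\left(b,o \right)} = 9 - b - b^{2} - 11 o$ ($n{\left(b,o \right)} = 9 - \left(\left(b b + 11 o\right) + b\right) = 9 - \left(\left(b^{2} + 11 o\right) + b\right) = 9 - \left(b + b^{2} + 11 o\right) = 9 - b - b^{2} - 11 o$)
$t{\left(W,B \right)} = 77 - B - \left(-2 + B\right)^{2}$ ($t{\left(W,B \right)} = 9 - \left(-2 + B\right) - \left(-2 + B\right)^{2} - -66 = 9 - \left(-2 + B\right) - \left(-2 + B\right)^{2} + 66 = 77 - B - \left(-2 + B\right)^{2}$)
$s = -21980$ ($s = 15001 - \left(117 + \left(-2 + 194\right)^{2}\right) = 15001 - 36981 = -21980$)
$I = -21980$
$\frac{1}{I} = \frac{1}{-21980} = - \frac{1}{21980}$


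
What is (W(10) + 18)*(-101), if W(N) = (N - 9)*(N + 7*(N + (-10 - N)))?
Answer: 4242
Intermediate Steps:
W(N) = (-70 + N)*(-9 + N) (W(N) = (-9 + N)*(N + 7*(-10)) = (-9 + N)*(N - 70) = (-9 + N)*(-70 + N) = (-70 + N)*(-9 + N))
(W(10) + 18)*(-101) = ((630 + 10**2 - 79*10) + 18)*(-101) = ((630 + 100 - 790) + 18)*(-101) = (-60 + 18)*(-101) = -42*(-101) = 4242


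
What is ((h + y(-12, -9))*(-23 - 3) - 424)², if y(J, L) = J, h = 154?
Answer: 16941456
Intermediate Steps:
((h + y(-12, -9))*(-23 - 3) - 424)² = ((154 - 12)*(-23 - 3) - 424)² = (142*(-26) - 424)² = (-3692 - 424)² = (-4116)² = 16941456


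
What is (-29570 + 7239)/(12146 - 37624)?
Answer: 22331/25478 ≈ 0.87648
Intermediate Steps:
(-29570 + 7239)/(12146 - 37624) = -22331/(-25478) = -22331*(-1/25478) = 22331/25478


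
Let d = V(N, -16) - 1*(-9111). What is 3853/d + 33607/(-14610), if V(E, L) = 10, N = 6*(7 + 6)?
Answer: -250237117/133257810 ≈ -1.8778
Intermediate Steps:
N = 78 (N = 6*13 = 78)
d = 9121 (d = 10 - 1*(-9111) = 10 + 9111 = 9121)
3853/d + 33607/(-14610) = 3853/9121 + 33607/(-14610) = 3853*(1/9121) + 33607*(-1/14610) = 3853/9121 - 33607/14610 = -250237117/133257810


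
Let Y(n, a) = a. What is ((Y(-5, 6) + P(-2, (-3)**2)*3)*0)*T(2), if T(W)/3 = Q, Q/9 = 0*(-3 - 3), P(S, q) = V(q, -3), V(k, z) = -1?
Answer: 0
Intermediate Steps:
P(S, q) = -1
Q = 0 (Q = 9*(0*(-3 - 3)) = 9*(0*(-6)) = 9*0 = 0)
T(W) = 0 (T(W) = 3*0 = 0)
((Y(-5, 6) + P(-2, (-3)**2)*3)*0)*T(2) = ((6 - 1*3)*0)*0 = ((6 - 3)*0)*0 = (3*0)*0 = 0*0 = 0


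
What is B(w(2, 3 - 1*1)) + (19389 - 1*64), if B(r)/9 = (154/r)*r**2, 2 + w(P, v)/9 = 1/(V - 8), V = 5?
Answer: -9781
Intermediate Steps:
w(P, v) = -21 (w(P, v) = -18 + 9/(5 - 8) = -18 + 9/(-3) = -18 + 9*(-1/3) = -18 - 3 = -21)
B(r) = 1386*r (B(r) = 9*((154/r)*r**2) = 9*(154*r) = 1386*r)
B(w(2, 3 - 1*1)) + (19389 - 1*64) = 1386*(-21) + (19389 - 1*64) = -29106 + (19389 - 64) = -29106 + 19325 = -9781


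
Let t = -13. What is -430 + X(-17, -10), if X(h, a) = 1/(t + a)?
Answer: -9891/23 ≈ -430.04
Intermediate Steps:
X(h, a) = 1/(-13 + a)
-430 + X(-17, -10) = -430 + 1/(-13 - 10) = -430 + 1/(-23) = -430 - 1/23 = -9891/23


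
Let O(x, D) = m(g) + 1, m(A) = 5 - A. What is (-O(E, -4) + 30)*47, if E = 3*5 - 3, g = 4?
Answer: 1316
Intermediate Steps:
E = 12 (E = 15 - 3 = 12)
O(x, D) = 2 (O(x, D) = (5 - 1*4) + 1 = (5 - 4) + 1 = 1 + 1 = 2)
(-O(E, -4) + 30)*47 = (-1*2 + 30)*47 = (-2 + 30)*47 = 28*47 = 1316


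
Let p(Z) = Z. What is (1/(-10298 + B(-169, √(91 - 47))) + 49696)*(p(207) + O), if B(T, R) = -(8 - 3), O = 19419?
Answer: 10048863050262/10303 ≈ 9.7533e+8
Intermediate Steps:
B(T, R) = -5 (B(T, R) = -1*5 = -5)
(1/(-10298 + B(-169, √(91 - 47))) + 49696)*(p(207) + O) = (1/(-10298 - 5) + 49696)*(207 + 19419) = (1/(-10303) + 49696)*19626 = (-1/10303 + 49696)*19626 = (512017887/10303)*19626 = 10048863050262/10303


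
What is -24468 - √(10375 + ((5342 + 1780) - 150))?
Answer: -24468 - √17347 ≈ -24600.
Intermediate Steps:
-24468 - √(10375 + ((5342 + 1780) - 150)) = -24468 - √(10375 + (7122 - 150)) = -24468 - √(10375 + 6972) = -24468 - √17347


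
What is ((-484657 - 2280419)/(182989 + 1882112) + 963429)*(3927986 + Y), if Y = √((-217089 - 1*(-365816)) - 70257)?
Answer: 113261223482113282/29929 + 663191808751*√78470/688367 ≈ 3.7846e+12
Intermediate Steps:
Y = √78470 (Y = √((-217089 + 365816) - 70257) = √(148727 - 70257) = √78470 ≈ 280.13)
((-484657 - 2280419)/(182989 + 1882112) + 963429)*(3927986 + Y) = ((-484657 - 2280419)/(182989 + 1882112) + 963429)*(3927986 + √78470) = (-2765076/2065101 + 963429)*(3927986 + √78470) = (-2765076*1/2065101 + 963429)*(3927986 + √78470) = (-921692/688367 + 963429)*(3927986 + √78470) = 663191808751*(3927986 + √78470)/688367 = 113261223482113282/29929 + 663191808751*√78470/688367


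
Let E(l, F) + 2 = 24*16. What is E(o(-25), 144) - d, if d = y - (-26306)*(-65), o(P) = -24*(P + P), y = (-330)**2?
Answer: 1601372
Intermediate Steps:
y = 108900
o(P) = -48*P
E(l, F) = 382 (E(l, F) = -2 + 24*16 = -2 + 384 = 382)
d = -1600990 (d = 108900 - (-26306)*(-65) = 108900 - 1*1709890 = 108900 - 1709890 = -1600990)
E(o(-25), 144) - d = 382 - 1*(-1600990) = 382 + 1600990 = 1601372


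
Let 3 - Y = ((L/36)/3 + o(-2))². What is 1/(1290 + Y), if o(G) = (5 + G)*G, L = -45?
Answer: 144/180263 ≈ 0.00079883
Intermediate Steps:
o(G) = G*(5 + G)
Y = -5497/144 (Y = 3 - (-45/36/3 - 2*(5 - 2))² = 3 - (-45*1/36*(⅓) - 2*3)² = 3 - (-5/4*⅓ - 6)² = 3 - (-5/12 - 6)² = 3 - (-77/12)² = 3 - 1*5929/144 = 3 - 5929/144 = -5497/144 ≈ -38.174)
1/(1290 + Y) = 1/(1290 - 5497/144) = 1/(180263/144) = 144/180263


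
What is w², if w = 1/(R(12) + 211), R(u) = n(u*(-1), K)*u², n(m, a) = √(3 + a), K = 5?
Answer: 210409/14729948689 - 121536*√2/14729948689 ≈ 2.6158e-6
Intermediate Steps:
R(u) = 2*√2*u² (R(u) = √(3 + 5)*u² = √8*u² = (2*√2)*u² = 2*√2*u²)
w = 1/(211 + 288*√2) (w = 1/(2*√2*12² + 211) = 1/(2*√2*144 + 211) = 1/(288*√2 + 211) = 1/(211 + 288*√2) ≈ 0.0016174)
w² = (-211/121367 + 288*√2/121367)²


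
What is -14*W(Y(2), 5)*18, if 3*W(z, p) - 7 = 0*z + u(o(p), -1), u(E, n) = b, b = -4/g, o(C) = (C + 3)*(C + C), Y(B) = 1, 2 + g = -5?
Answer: -636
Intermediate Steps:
g = -7 (g = -2 - 5 = -7)
o(C) = 2*C*(3 + C) (o(C) = (3 + C)*(2*C) = 2*C*(3 + C))
b = 4/7 (b = -4/(-7) = -4*(-⅐) = 4/7 ≈ 0.57143)
u(E, n) = 4/7
W(z, p) = 53/21 (W(z, p) = 7/3 + (0*z + 4/7)/3 = 7/3 + (0 + 4/7)/3 = 7/3 + (⅓)*(4/7) = 7/3 + 4/21 = 53/21)
-14*W(Y(2), 5)*18 = -14*53/21*18 = -106/3*18 = -636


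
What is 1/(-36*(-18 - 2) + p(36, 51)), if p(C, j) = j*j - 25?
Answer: 1/3296 ≈ 0.00030340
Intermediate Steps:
p(C, j) = -25 + j² (p(C, j) = j² - 25 = -25 + j²)
1/(-36*(-18 - 2) + p(36, 51)) = 1/(-36*(-18 - 2) + (-25 + 51²)) = 1/(-36*(-20) + (-25 + 2601)) = 1/(720 + 2576) = 1/3296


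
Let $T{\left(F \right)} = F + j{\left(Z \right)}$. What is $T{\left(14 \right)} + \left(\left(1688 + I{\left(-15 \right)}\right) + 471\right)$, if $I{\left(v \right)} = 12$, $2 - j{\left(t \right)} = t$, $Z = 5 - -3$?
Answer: $2179$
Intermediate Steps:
$Z = 8$ ($Z = 5 + 3 = 8$)
$j{\left(t \right)} = 2 - t$
$T{\left(F \right)} = -6 + F$ ($T{\left(F \right)} = F + \left(2 - 8\right) = F - 6 = -6 + F$)
$T{\left(14 \right)} + \left(\left(1688 + I{\left(-15 \right)}\right) + 471\right) = \left(-6 + 14\right) + \left(\left(1688 + 12\right) + 471\right) = 8 + \left(1700 + 471\right) = 8 + 2171 = 2179$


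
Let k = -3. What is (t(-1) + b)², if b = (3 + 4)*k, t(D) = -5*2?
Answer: 961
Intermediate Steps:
t(D) = -10
b = -21 (b = (3 + 4)*(-3) = 7*(-3) = -21)
(t(-1) + b)² = (-10 - 21)² = (-31)² = 961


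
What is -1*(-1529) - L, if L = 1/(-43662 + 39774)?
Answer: 5944753/3888 ≈ 1529.0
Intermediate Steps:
L = -1/3888 (L = 1/(-3888) = -1/3888 ≈ -0.00025720)
-1*(-1529) - L = -1*(-1529) - 1*(-1/3888) = 1529 + 1/3888 = 5944753/3888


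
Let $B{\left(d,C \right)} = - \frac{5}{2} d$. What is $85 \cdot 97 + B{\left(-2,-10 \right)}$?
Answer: $8250$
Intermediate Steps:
$B{\left(d,C \right)} = - \frac{5 d}{2}$ ($B{\left(d,C \right)} = \left(-5\right) \frac{1}{2} d = - \frac{5 d}{2}$)
$85 \cdot 97 + B{\left(-2,-10 \right)} = 85 \cdot 97 - -5 = 8245 + 5 = 8250$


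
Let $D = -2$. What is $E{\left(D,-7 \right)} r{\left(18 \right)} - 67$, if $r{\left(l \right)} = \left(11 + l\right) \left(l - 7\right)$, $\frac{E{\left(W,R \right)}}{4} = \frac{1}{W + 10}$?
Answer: $\frac{185}{2} \approx 92.5$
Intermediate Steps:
$E{\left(W,R \right)} = \frac{4}{10 + W}$ ($E{\left(W,R \right)} = \frac{4}{W + 10} = \frac{4}{10 + W}$)
$r{\left(l \right)} = \left(-7 + l\right) \left(11 + l\right)$ ($r{\left(l \right)} = \left(11 + l\right) \left(-7 + l\right) = \left(-7 + l\right) \left(11 + l\right)$)
$E{\left(D,-7 \right)} r{\left(18 \right)} - 67 = \frac{4}{10 - 2} \left(-77 + 18^{2} + 4 \cdot 18\right) - 67 = \frac{4}{8} \left(-77 + 324 + 72\right) - 67 = 4 \cdot \frac{1}{8} \cdot 319 - 67 = \frac{1}{2} \cdot 319 - 67 = \frac{319}{2} - 67 = \frac{185}{2}$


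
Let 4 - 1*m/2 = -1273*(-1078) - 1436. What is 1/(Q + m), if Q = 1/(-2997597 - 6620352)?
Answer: -9617949/26369607716893 ≈ -3.6474e-7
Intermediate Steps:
m = -2741708 (m = 8 - 2*(-1273*(-1078) - 1436) = 8 - 2*(1372294 - 1436) = 8 - 2*1370858 = 8 - 2741716 = -2741708)
Q = -1/9617949 (Q = 1/(-9617949) = -1/9617949 ≈ -1.0397e-7)
1/(Q + m) = 1/(-1/9617949 - 2741708) = 1/(-26369607716893/9617949) = -9617949/26369607716893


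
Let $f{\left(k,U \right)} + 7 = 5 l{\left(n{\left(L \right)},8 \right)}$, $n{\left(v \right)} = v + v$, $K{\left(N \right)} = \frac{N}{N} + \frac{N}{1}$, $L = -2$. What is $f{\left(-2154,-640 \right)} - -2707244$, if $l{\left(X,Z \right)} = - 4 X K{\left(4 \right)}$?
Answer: $2707637$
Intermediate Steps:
$K{\left(N \right)} = 1 + N$ ($K{\left(N \right)} = 1 + N 1 = 1 + N$)
$n{\left(v \right)} = 2 v$
$l{\left(X,Z \right)} = - 20 X$ ($l{\left(X,Z \right)} = - 4 X \left(1 + 4\right) = - 4 X 5 = - 20 X$)
$f{\left(k,U \right)} = 393$ ($f{\left(k,U \right)} = -7 + 5 \left(- 20 \cdot 2 \left(-2\right)\right) = -7 + 5 \left(\left(-20\right) \left(-4\right)\right) = -7 + 5 \cdot 80 = -7 + 400 = 393$)
$f{\left(-2154,-640 \right)} - -2707244 = 393 - -2707244 = 393 + 2707244 = 2707637$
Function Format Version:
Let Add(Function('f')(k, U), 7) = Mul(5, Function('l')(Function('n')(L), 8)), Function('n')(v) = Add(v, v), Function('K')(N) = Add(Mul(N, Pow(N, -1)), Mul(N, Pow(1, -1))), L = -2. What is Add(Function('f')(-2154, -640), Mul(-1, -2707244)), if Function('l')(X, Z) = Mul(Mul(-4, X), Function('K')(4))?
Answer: 2707637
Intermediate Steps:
Function('K')(N) = Add(1, N) (Function('K')(N) = Add(1, Mul(N, 1)) = Add(1, N))
Function('n')(v) = Mul(2, v)
Function('l')(X, Z) = Mul(-20, X) (Function('l')(X, Z) = Mul(Mul(-4, X), Add(1, 4)) = Mul(Mul(-4, X), 5) = Mul(-20, X))
Function('f')(k, U) = 393 (Function('f')(k, U) = Add(-7, Mul(5, Mul(-20, Mul(2, -2)))) = Add(-7, Mul(5, Mul(-20, -4))) = Add(-7, Mul(5, 80)) = Add(-7, 400) = 393)
Add(Function('f')(-2154, -640), Mul(-1, -2707244)) = Add(393, Mul(-1, -2707244)) = Add(393, 2707244) = 2707637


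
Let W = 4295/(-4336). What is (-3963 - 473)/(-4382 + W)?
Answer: 19234496/19004647 ≈ 1.0121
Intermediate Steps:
W = -4295/4336 (W = 4295*(-1/4336) = -4295/4336 ≈ -0.99054)
(-3963 - 473)/(-4382 + W) = (-3963 - 473)/(-4382 - 4295/4336) = -4436/(-19004647/4336) = -4436*(-4336/19004647) = 19234496/19004647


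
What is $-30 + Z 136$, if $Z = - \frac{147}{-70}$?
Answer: $\frac{1278}{5} \approx 255.6$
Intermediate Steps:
$Z = \frac{21}{10}$ ($Z = \left(-147\right) \left(- \frac{1}{70}\right) = \frac{21}{10} \approx 2.1$)
$-30 + Z 136 = -30 + \frac{21}{10} \cdot 136 = -30 + \frac{1428}{5} = \frac{1278}{5}$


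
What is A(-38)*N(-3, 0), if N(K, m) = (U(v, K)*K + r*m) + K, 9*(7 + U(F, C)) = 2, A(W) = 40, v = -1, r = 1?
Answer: 2080/3 ≈ 693.33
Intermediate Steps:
U(F, C) = -61/9 (U(F, C) = -7 + (⅑)*2 = -7 + 2/9 = -61/9)
N(K, m) = m - 52*K/9 (N(K, m) = (-61*K/9 + 1*m) + K = (-61*K/9 + m) + K = (m - 61*K/9) + K = m - 52*K/9)
A(-38)*N(-3, 0) = 40*(0 - 52/9*(-3)) = 40*(0 + 52/3) = 40*(52/3) = 2080/3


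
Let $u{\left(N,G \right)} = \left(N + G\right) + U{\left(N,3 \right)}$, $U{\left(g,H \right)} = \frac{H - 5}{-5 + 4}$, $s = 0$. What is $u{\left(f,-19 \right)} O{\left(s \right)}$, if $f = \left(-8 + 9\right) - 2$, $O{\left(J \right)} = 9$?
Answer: $-162$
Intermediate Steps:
$U{\left(g,H \right)} = 5 - H$ ($U{\left(g,H \right)} = \frac{-5 + H}{-1} = \left(-5 + H\right) \left(-1\right) = 5 - H$)
$f = -1$ ($f = 1 - 2 = -1$)
$u{\left(N,G \right)} = 2 + G + N$ ($u{\left(N,G \right)} = \left(N + G\right) + \left(5 - 3\right) = \left(G + N\right) + \left(5 - 3\right) = \left(G + N\right) + 2 = 2 + G + N$)
$u{\left(f,-19 \right)} O{\left(s \right)} = \left(2 - 19 - 1\right) 9 = \left(-18\right) 9 = -162$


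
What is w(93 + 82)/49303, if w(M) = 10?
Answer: 10/49303 ≈ 0.00020283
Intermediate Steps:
w(93 + 82)/49303 = 10/49303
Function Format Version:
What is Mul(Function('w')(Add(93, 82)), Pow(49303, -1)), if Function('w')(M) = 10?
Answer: Rational(10, 49303) ≈ 0.00020283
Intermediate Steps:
Mul(Function('w')(Add(93, 82)), Pow(49303, -1)) = Mul(10, Pow(49303, -1)) = Mul(10, Rational(1, 49303)) = Rational(10, 49303)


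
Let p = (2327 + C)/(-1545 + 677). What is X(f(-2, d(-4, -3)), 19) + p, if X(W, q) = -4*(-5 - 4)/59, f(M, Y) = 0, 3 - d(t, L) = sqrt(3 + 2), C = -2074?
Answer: 16321/51212 ≈ 0.31870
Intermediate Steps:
d(t, L) = 3 - sqrt(5) (d(t, L) = 3 - sqrt(3 + 2) = 3 - sqrt(5))
p = -253/868 (p = (2327 - 2074)/(-1545 + 677) = 253/(-868) = 253*(-1/868) = -253/868 ≈ -0.29147)
X(W, q) = 36/59 (X(W, q) = -4*(-9)*(1/59) = 36*(1/59) = 36/59)
X(f(-2, d(-4, -3)), 19) + p = 36/59 - 253/868 = 16321/51212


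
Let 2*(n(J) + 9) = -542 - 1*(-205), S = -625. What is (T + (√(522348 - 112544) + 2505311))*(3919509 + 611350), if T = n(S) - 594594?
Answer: 17312770176861/2 + 9061718*√102451 ≈ 8.6593e+12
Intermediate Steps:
n(J) = -355/2 (n(J) = -9 + (-542 - 1*(-205))/2 = -9 + (-542 + 205)/2 = -9 + (½)*(-337) = -9 - 337/2 = -355/2)
T = -1189543/2 (T = -355/2 - 594594 = -1189543/2 ≈ -5.9477e+5)
(T + (√(522348 - 112544) + 2505311))*(3919509 + 611350) = (-1189543/2 + (√(522348 - 112544) + 2505311))*(3919509 + 611350) = (-1189543/2 + (√409804 + 2505311))*4530859 = (-1189543/2 + (2*√102451 + 2505311))*4530859 = (-1189543/2 + (2505311 + 2*√102451))*4530859 = (3821079/2 + 2*√102451)*4530859 = 17312770176861/2 + 9061718*√102451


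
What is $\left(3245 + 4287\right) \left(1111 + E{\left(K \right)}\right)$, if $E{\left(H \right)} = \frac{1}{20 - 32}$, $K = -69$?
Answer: $\frac{25102273}{3} \approx 8.3674 \cdot 10^{6}$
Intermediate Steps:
$E{\left(H \right)} = - \frac{1}{12}$ ($E{\left(H \right)} = \frac{1}{-12} = - \frac{1}{12}$)
$\left(3245 + 4287\right) \left(1111 + E{\left(K \right)}\right) = \left(3245 + 4287\right) \left(1111 - \frac{1}{12}\right) = 7532 \cdot \frac{13331}{12} = \frac{25102273}{3}$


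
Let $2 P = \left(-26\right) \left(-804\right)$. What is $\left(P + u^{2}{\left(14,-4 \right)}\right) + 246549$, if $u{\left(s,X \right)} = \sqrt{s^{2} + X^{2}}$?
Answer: $257213$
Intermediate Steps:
$P = 10452$ ($P = \frac{\left(-26\right) \left(-804\right)}{2} = \frac{1}{2} \cdot 20904 = 10452$)
$u{\left(s,X \right)} = \sqrt{X^{2} + s^{2}}$
$\left(P + u^{2}{\left(14,-4 \right)}\right) + 246549 = \left(10452 + \left(\sqrt{\left(-4\right)^{2} + 14^{2}}\right)^{2}\right) + 246549 = \left(10452 + \left(\sqrt{16 + 196}\right)^{2}\right) + 246549 = \left(10452 + \left(\sqrt{212}\right)^{2}\right) + 246549 = \left(10452 + \left(2 \sqrt{53}\right)^{2}\right) + 246549 = \left(10452 + 212\right) + 246549 = 10664 + 246549 = 257213$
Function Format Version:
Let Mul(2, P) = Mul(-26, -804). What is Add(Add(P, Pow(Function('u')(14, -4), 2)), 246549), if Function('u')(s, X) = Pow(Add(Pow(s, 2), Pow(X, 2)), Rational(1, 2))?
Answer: 257213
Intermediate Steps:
P = 10452 (P = Mul(Rational(1, 2), Mul(-26, -804)) = Mul(Rational(1, 2), 20904) = 10452)
Function('u')(s, X) = Pow(Add(Pow(X, 2), Pow(s, 2)), Rational(1, 2))
Add(Add(P, Pow(Function('u')(14, -4), 2)), 246549) = Add(Add(10452, Pow(Pow(Add(Pow(-4, 2), Pow(14, 2)), Rational(1, 2)), 2)), 246549) = Add(Add(10452, Pow(Pow(Add(16, 196), Rational(1, 2)), 2)), 246549) = Add(Add(10452, Pow(Pow(212, Rational(1, 2)), 2)), 246549) = Add(Add(10452, Pow(Mul(2, Pow(53, Rational(1, 2))), 2)), 246549) = Add(Add(10452, 212), 246549) = Add(10664, 246549) = 257213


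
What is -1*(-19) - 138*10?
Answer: -1361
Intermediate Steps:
-1*(-19) - 138*10 = 19 - 23*60 = 19 - 1380 = -1361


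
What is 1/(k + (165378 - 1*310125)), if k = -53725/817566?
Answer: -817566/118340279527 ≈ -6.9086e-6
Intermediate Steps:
k = -53725/817566 (k = -53725*1/817566 = -53725/817566 ≈ -0.065713)
1/(k + (165378 - 1*310125)) = 1/(-53725/817566 + (165378 - 1*310125)) = 1/(-53725/817566 + (165378 - 310125)) = 1/(-53725/817566 - 144747) = 1/(-118340279527/817566) = -817566/118340279527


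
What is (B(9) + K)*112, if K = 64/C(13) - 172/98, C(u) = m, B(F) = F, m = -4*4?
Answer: 2544/7 ≈ 363.43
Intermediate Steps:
m = -16
C(u) = -16
K = -282/49 (K = 64/(-16) - 172/98 = 64*(-1/16) - 172*1/98 = -4 - 86/49 = -282/49 ≈ -5.7551)
(B(9) + K)*112 = (9 - 282/49)*112 = (159/49)*112 = 2544/7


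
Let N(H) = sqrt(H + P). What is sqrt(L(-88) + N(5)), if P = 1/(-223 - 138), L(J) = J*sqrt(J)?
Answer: sqrt(38*sqrt(451) - 63536*I*sqrt(22))/19 ≈ 20.344 - 20.289*I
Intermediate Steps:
L(J) = J**(3/2)
P = -1/361 (P = 1/(-361) = -1/361 ≈ -0.0027701)
N(H) = sqrt(-1/361 + H) (N(H) = sqrt(H - 1/361) = sqrt(-1/361 + H))
sqrt(L(-88) + N(5)) = sqrt((-88)**(3/2) + sqrt(-1 + 361*5)/19) = sqrt(-176*I*sqrt(22) + sqrt(-1 + 1805)/19) = sqrt(-176*I*sqrt(22) + sqrt(1804)/19) = sqrt(-176*I*sqrt(22) + (2*sqrt(451))/19) = sqrt(-176*I*sqrt(22) + 2*sqrt(451)/19) = sqrt(2*sqrt(451)/19 - 176*I*sqrt(22))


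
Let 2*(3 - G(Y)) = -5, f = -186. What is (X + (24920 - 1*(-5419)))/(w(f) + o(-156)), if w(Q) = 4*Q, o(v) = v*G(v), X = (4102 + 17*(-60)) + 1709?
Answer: -5855/267 ≈ -21.929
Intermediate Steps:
G(Y) = 11/2 (G(Y) = 3 - ½*(-5) = 3 + 5/2 = 11/2)
X = 4791 (X = (4102 - 1020) + 1709 = 3082 + 1709 = 4791)
o(v) = 11*v/2 (o(v) = v*(11/2) = 11*v/2)
(X + (24920 - 1*(-5419)))/(w(f) + o(-156)) = (4791 + (24920 - 1*(-5419)))/(4*(-186) + (11/2)*(-156)) = (4791 + (24920 + 5419))/(-744 - 858) = (4791 + 30339)/(-1602) = 35130*(-1/1602) = -5855/267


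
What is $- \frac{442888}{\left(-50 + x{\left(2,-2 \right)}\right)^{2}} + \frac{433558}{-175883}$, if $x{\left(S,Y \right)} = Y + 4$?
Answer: $- \frac{9861923467}{50654304} \approx -194.69$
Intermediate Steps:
$x{\left(S,Y \right)} = 4 + Y$
$- \frac{442888}{\left(-50 + x{\left(2,-2 \right)}\right)^{2}} + \frac{433558}{-175883} = - \frac{442888}{\left(-50 + \left(4 - 2\right)\right)^{2}} + \frac{433558}{-175883} = - \frac{442888}{\left(-50 + 2\right)^{2}} + 433558 \left(- \frac{1}{175883}\right) = - \frac{442888}{\left(-48\right)^{2}} - \frac{433558}{175883} = - \frac{442888}{2304} - \frac{433558}{175883} = \left(-442888\right) \frac{1}{2304} - \frac{433558}{175883} = - \frac{55361}{288} - \frac{433558}{175883} = - \frac{9861923467}{50654304}$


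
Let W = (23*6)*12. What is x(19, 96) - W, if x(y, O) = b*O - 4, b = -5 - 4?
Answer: -2524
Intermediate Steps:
W = 1656 (W = 138*12 = 1656)
b = -9
x(y, O) = -4 - 9*O (x(y, O) = -9*O - 4 = -4 - 9*O)
x(19, 96) - W = (-4 - 9*96) - 1*1656 = (-4 - 864) - 1656 = -868 - 1656 = -2524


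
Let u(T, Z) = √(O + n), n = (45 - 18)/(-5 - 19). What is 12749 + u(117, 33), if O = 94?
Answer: 12749 + √1486/4 ≈ 12759.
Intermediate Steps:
n = -9/8 (n = 27/(-24) = 27*(-1/24) = -9/8 ≈ -1.1250)
u(T, Z) = √1486/4 (u(T, Z) = √(94 - 9/8) = √(743/8) = √1486/4)
12749 + u(117, 33) = 12749 + √1486/4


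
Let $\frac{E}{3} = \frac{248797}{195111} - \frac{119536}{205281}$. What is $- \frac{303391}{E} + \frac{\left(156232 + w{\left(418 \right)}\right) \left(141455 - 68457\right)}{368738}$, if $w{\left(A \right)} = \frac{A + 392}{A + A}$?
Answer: $- \frac{1438676058650843080825}{12506592986423822} \approx -1.1503 \cdot 10^{5}$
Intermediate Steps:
$w{\left(A \right)} = \frac{392 + A}{2 A}$
$E = \frac{3083389829}{1483428933}$ ($E = 3 \left(\frac{248797}{195111} - \frac{119536}{205281}\right) = 3 \cdot \frac{3083389829}{4450286799} = \frac{3083389829}{1483428933} \approx 2.0786$)
$- \frac{303391}{E} + \frac{\left(156232 + w{\left(418 \right)}\right) \left(141455 - 68457\right)}{368738} = - \frac{303391}{\frac{3083389829}{1483428933}} + \frac{\left(156232 + \frac{392 + 418}{2 \cdot 418}\right) \left(141455 - 68457\right)}{368738} = \left(-303391\right) \frac{1483428933}{3083389829} + \left(156232 + \frac{1}{2} \cdot \frac{1}{418} \cdot 810\right) 72998 \cdot \frac{1}{368738} = - \frac{450058987411803}{3083389829} + \left(156232 + \frac{405}{418}\right) 72998 \cdot \frac{1}{368738} = - \frac{450058987411803}{3083389829} + \frac{65305381}{418} \cdot 72998 \cdot \frac{1}{368738} = - \frac{450058987411803}{3083389829} + \frac{125451636901}{11} \cdot \frac{1}{368738} = - \frac{450058987411803}{3083389829} + \frac{125451636901}{4056118} = - \frac{1438676058650843080825}{12506592986423822}$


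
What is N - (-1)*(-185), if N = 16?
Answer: -169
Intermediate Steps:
N - (-1)*(-185) = 16 - (-1)*(-185) = 16 - 1*185 = 16 - 185 = -169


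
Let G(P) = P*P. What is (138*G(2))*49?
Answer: 27048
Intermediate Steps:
G(P) = P**2
(138*G(2))*49 = (138*2**2)*49 = (138*4)*49 = 552*49 = 27048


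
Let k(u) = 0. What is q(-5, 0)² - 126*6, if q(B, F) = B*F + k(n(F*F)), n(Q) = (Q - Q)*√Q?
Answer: -756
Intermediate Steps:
n(Q) = 0 (n(Q) = 0*√Q = 0)
q(B, F) = B*F (q(B, F) = B*F + 0 = B*F)
q(-5, 0)² - 126*6 = (-5*0)² - 126*6 = 0² - 756 = 0 - 756 = -756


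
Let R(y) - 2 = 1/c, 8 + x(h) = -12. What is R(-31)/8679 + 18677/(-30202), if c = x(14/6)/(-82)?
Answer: -404783627/655307895 ≈ -0.61770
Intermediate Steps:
x(h) = -20 (x(h) = -8 - 12 = -20)
c = 10/41 (c = -20/(-82) = -20*(-1/82) = 10/41 ≈ 0.24390)
R(y) = 61/10 (R(y) = 2 + 1/(10/41) = 2 + 41/10 = 61/10)
R(-31)/8679 + 18677/(-30202) = (61/10)/8679 + 18677/(-30202) = (61/10)*(1/8679) + 18677*(-1/30202) = 61/86790 - 18677/30202 = -404783627/655307895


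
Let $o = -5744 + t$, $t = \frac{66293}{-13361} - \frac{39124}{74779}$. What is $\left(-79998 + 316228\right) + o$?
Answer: $\frac{230278203708423}{999122219} \approx 2.3048 \cdot 10^{5}$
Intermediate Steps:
$t = - \frac{5480060011}{999122219}$ ($t = 66293 \left(- \frac{1}{13361}\right) - \frac{39124}{74779} = - \frac{66293}{13361} - \frac{39124}{74779} = - \frac{5480060011}{999122219} \approx -5.4849$)
$o = - \frac{5744438085947}{999122219}$ ($o = -5744 - \frac{5480060011}{999122219} = - \frac{5744438085947}{999122219} \approx -5749.5$)
$\left(-79998 + 316228\right) + o = \left(-79998 + 316228\right) - \frac{5744438085947}{999122219} = 236230 - \frac{5744438085947}{999122219} = \frac{230278203708423}{999122219}$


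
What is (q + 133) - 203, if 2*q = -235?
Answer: -375/2 ≈ -187.50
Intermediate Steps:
q = -235/2 (q = (½)*(-235) = -235/2 ≈ -117.50)
(q + 133) - 203 = (-235/2 + 133) - 203 = 31/2 - 203 = -375/2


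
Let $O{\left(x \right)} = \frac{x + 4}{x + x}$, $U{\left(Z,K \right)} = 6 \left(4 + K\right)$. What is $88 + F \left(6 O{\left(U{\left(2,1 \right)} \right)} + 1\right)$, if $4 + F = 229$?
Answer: $1078$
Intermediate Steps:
$U{\left(Z,K \right)} = 24 + 6 K$
$F = 225$ ($F = -4 + 229 = 225$)
$O{\left(x \right)} = \frac{4 + x}{2 x}$
$88 + F \left(6 O{\left(U{\left(2,1 \right)} \right)} + 1\right) = 88 + 225 \left(6 \frac{4 + \left(24 + 6 \cdot 1\right)}{2 \left(24 + 6 \cdot 1\right)} + 1\right) = 88 + 225 \left(6 \frac{4 + \left(24 + 6\right)}{2 \left(24 + 6\right)} + 1\right) = 88 + 225 \left(6 \frac{4 + 30}{2 \cdot 30} + 1\right) = 88 + 225 \left(6 \cdot \frac{1}{2} \cdot \frac{1}{30} \cdot 34 + 1\right) = 88 + 225 \left(6 \cdot \frac{17}{30} + 1\right) = 88 + 225 \left(\frac{17}{5} + 1\right) = 88 + 225 \cdot \frac{22}{5} = 88 + 990 = 1078$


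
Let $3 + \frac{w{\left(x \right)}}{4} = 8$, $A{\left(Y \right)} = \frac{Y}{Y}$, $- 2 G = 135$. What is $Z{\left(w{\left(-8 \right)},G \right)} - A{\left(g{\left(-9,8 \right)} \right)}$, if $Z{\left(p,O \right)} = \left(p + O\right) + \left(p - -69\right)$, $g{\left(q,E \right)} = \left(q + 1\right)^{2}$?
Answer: $\frac{81}{2} \approx 40.5$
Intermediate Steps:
$G = - \frac{135}{2}$ ($G = \left(- \frac{1}{2}\right) 135 = - \frac{135}{2} \approx -67.5$)
$g{\left(q,E \right)} = \left(1 + q\right)^{2}$
$A{\left(Y \right)} = 1$
$w{\left(x \right)} = 20$ ($w{\left(x \right)} = -12 + 4 \cdot 8 = -12 + 32 = 20$)
$Z{\left(p,O \right)} = 69 + O + 2 p$ ($Z{\left(p,O \right)} = \left(O + p\right) + \left(p + 69\right) = \left(O + p\right) + \left(69 + p\right) = 69 + O + 2 p$)
$Z{\left(w{\left(-8 \right)},G \right)} - A{\left(g{\left(-9,8 \right)} \right)} = \left(69 - \frac{135}{2} + 2 \cdot 20\right) - 1 = \left(69 - \frac{135}{2} + 40\right) - 1 = \frac{83}{2} - 1 = \frac{81}{2}$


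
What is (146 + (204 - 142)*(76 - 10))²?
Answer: 17960644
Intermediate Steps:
(146 + (204 - 142)*(76 - 10))² = (146 + 62*66)² = (146 + 4092)² = 4238² = 17960644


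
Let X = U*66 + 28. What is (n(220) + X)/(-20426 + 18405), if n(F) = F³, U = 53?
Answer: -10651526/2021 ≈ -5270.4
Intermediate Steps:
X = 3526 (X = 53*66 + 28 = 3498 + 28 = 3526)
(n(220) + X)/(-20426 + 18405) = (220³ + 3526)/(-20426 + 18405) = (10648000 + 3526)/(-2021) = 10651526*(-1/2021) = -10651526/2021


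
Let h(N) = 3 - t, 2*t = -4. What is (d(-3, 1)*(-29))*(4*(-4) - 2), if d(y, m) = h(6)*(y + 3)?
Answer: 0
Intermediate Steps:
t = -2 (t = (1/2)*(-4) = -2)
h(N) = 5 (h(N) = 3 - 1*(-2) = 3 + 2 = 5)
d(y, m) = 15 + 5*y (d(y, m) = 5*(y + 3) = 5*(3 + y) = 15 + 5*y)
(d(-3, 1)*(-29))*(4*(-4) - 2) = ((15 + 5*(-3))*(-29))*(4*(-4) - 2) = ((15 - 15)*(-29))*(-16 - 2) = (0*(-29))*(-18) = 0*(-18) = 0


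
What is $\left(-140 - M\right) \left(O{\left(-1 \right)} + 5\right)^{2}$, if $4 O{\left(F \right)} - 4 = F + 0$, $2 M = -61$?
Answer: $- \frac{115851}{32} \approx -3620.3$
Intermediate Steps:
$M = - \frac{61}{2}$ ($M = \frac{1}{2} \left(-61\right) = - \frac{61}{2} \approx -30.5$)
$O{\left(F \right)} = 1 + \frac{F}{4}$ ($O{\left(F \right)} = 1 + \frac{F + 0}{4} = 1 + \frac{F}{4}$)
$\left(-140 - M\right) \left(O{\left(-1 \right)} + 5\right)^{2} = \left(-140 - - \frac{61}{2}\right) \left(\left(1 + \frac{1}{4} \left(-1\right)\right) + 5\right)^{2} = \left(-140 + \frac{61}{2}\right) \left(\left(1 - \frac{1}{4}\right) + 5\right)^{2} = - \frac{219 \left(\frac{3}{4} + 5\right)^{2}}{2} = - \frac{219 \left(\frac{23}{4}\right)^{2}}{2} = \left(- \frac{219}{2}\right) \frac{529}{16} = - \frac{115851}{32}$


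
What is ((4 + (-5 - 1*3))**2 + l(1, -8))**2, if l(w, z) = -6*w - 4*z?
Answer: 1764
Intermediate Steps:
((4 + (-5 - 1*3))**2 + l(1, -8))**2 = ((4 + (-5 - 1*3))**2 + (-6*1 - 4*(-8)))**2 = ((4 + (-5 - 3))**2 + (-6 + 32))**2 = ((4 - 8)**2 + 26)**2 = ((-4)**2 + 26)**2 = (16 + 26)**2 = 42**2 = 1764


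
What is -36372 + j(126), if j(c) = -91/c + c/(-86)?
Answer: -28153621/774 ≈ -36374.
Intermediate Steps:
j(c) = -91/c - c/86 (j(c) = -91/c + c*(-1/86) = -91/c - c/86)
-36372 + j(126) = -36372 + (-91/126 - 1/86*126) = -36372 + (-91*1/126 - 63/43) = -36372 + (-13/18 - 63/43) = -36372 - 1693/774 = -28153621/774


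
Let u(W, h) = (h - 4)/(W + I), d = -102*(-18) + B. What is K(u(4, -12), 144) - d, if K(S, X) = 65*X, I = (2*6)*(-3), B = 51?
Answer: 7473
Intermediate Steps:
I = -36 (I = 12*(-3) = -36)
d = 1887 (d = -102*(-18) + 51 = 1836 + 51 = 1887)
u(W, h) = (-4 + h)/(-36 + W) (u(W, h) = (h - 4)/(W - 36) = (-4 + h)/(-36 + W))
K(u(4, -12), 144) - d = 65*144 - 1*1887 = 9360 - 1887 = 7473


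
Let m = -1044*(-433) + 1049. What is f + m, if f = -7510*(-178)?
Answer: 1789881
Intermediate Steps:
f = 1336780
m = 453101 (m = 452052 + 1049 = 453101)
f + m = 1336780 + 453101 = 1789881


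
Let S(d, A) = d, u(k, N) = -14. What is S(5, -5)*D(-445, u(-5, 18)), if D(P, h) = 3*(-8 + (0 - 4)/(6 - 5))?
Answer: -180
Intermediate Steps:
D(P, h) = -36 (D(P, h) = 3*(-8 - 4/1) = 3*(-8 - 4*1) = 3*(-8 - 4) = 3*(-12) = -36)
S(5, -5)*D(-445, u(-5, 18)) = 5*(-36) = -180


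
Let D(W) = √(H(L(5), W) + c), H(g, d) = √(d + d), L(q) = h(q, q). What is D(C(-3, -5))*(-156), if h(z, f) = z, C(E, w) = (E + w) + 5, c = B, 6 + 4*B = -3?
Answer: -78*√(-9 + 4*I*√6) ≈ -114.43 - 260.48*I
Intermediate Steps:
B = -9/4 (B = -3/2 + (¼)*(-3) = -3/2 - ¾ = -9/4 ≈ -2.2500)
c = -9/4 ≈ -2.2500
C(E, w) = 5 + E + w
L(q) = q
H(g, d) = √2*√d (H(g, d) = √(2*d) = √2*√d)
D(W) = √(-9/4 + √2*√W) (D(W) = √(√2*√W - 9/4) = √(-9/4 + √2*√W))
D(C(-3, -5))*(-156) = (√(-9 + 4*√2*√(5 - 3 - 5))/2)*(-156) = (√(-9 + 4*√2*√(-3))/2)*(-156) = (√(-9 + 4*√2*(I*√3))/2)*(-156) = (√(-9 + 4*I*√6)/2)*(-156) = -78*√(-9 + 4*I*√6)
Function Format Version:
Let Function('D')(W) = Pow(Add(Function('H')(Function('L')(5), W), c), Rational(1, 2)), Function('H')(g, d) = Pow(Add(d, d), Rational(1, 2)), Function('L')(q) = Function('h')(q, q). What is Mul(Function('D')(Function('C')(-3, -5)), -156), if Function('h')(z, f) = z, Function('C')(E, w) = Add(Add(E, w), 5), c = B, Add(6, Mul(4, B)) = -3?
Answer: Mul(-78, Pow(Add(-9, Mul(4, I, Pow(6, Rational(1, 2)))), Rational(1, 2))) ≈ Add(-114.43, Mul(-260.48, I))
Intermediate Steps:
B = Rational(-9, 4) (B = Add(Rational(-3, 2), Mul(Rational(1, 4), -3)) = Add(Rational(-3, 2), Rational(-3, 4)) = Rational(-9, 4) ≈ -2.2500)
c = Rational(-9, 4) ≈ -2.2500
Function('C')(E, w) = Add(5, E, w)
Function('L')(q) = q
Function('H')(g, d) = Mul(Pow(2, Rational(1, 2)), Pow(d, Rational(1, 2))) (Function('H')(g, d) = Pow(Mul(2, d), Rational(1, 2)) = Mul(Pow(2, Rational(1, 2)), Pow(d, Rational(1, 2))))
Function('D')(W) = Pow(Add(Rational(-9, 4), Mul(Pow(2, Rational(1, 2)), Pow(W, Rational(1, 2)))), Rational(1, 2)) (Function('D')(W) = Pow(Add(Mul(Pow(2, Rational(1, 2)), Pow(W, Rational(1, 2))), Rational(-9, 4)), Rational(1, 2)) = Pow(Add(Rational(-9, 4), Mul(Pow(2, Rational(1, 2)), Pow(W, Rational(1, 2)))), Rational(1, 2)))
Mul(Function('D')(Function('C')(-3, -5)), -156) = Mul(Mul(Rational(1, 2), Pow(Add(-9, Mul(4, Pow(2, Rational(1, 2)), Pow(Add(5, -3, -5), Rational(1, 2)))), Rational(1, 2))), -156) = Mul(Mul(Rational(1, 2), Pow(Add(-9, Mul(4, Pow(2, Rational(1, 2)), Pow(-3, Rational(1, 2)))), Rational(1, 2))), -156) = Mul(Mul(Rational(1, 2), Pow(Add(-9, Mul(4, Pow(2, Rational(1, 2)), Mul(I, Pow(3, Rational(1, 2))))), Rational(1, 2))), -156) = Mul(Mul(Rational(1, 2), Pow(Add(-9, Mul(4, I, Pow(6, Rational(1, 2)))), Rational(1, 2))), -156) = Mul(-78, Pow(Add(-9, Mul(4, I, Pow(6, Rational(1, 2)))), Rational(1, 2)))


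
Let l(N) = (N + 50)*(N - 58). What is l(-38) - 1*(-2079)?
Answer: 927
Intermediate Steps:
l(N) = (-58 + N)*(50 + N) (l(N) = (50 + N)*(-58 + N) = (-58 + N)*(50 + N))
l(-38) - 1*(-2079) = (-2900 + (-38)² - 8*(-38)) - 1*(-2079) = (-2900 + 1444 + 304) + 2079 = -1152 + 2079 = 927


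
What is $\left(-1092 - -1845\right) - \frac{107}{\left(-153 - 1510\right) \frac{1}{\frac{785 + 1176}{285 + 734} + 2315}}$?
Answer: $\frac{1528652763}{1694597} \approx 902.07$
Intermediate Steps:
$\left(-1092 - -1845\right) - \frac{107}{\left(-153 - 1510\right) \frac{1}{\frac{785 + 1176}{285 + 734} + 2315}} = \left(-1092 + 1845\right) - \frac{107}{\left(-1663\right) \frac{1}{\frac{1961}{1019} + 2315}} = 753 - \frac{107}{\left(-1663\right) \frac{1}{1961 \cdot \frac{1}{1019} + 2315}} = 753 - \frac{107}{\left(-1663\right) \frac{1}{\frac{1961}{1019} + 2315}} = 753 - \frac{107}{\left(-1663\right) \frac{1}{\frac{2360946}{1019}}} = 753 - \frac{107}{\left(-1663\right) \frac{1019}{2360946}} = 753 - \frac{107}{- \frac{1694597}{2360946}} = 753 - - \frac{252621222}{1694597} = 753 + \frac{252621222}{1694597} = \frac{1528652763}{1694597}$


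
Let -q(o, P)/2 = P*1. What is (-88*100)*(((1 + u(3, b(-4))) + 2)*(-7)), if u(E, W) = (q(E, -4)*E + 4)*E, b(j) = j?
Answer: 5359200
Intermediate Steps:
q(o, P) = -2*P
u(E, W) = E*(4 + 8*E) (u(E, W) = ((-2*(-4))*E + 4)*E = (8*E + 4)*E = (4 + 8*E)*E = E*(4 + 8*E))
(-88*100)*(((1 + u(3, b(-4))) + 2)*(-7)) = (-88*100)*(((1 + 4*3*(1 + 2*3)) + 2)*(-7)) = -8800*((1 + 4*3*(1 + 6)) + 2)*(-7) = -8800*((1 + 4*3*7) + 2)*(-7) = -8800*((1 + 84) + 2)*(-7) = -8800*(85 + 2)*(-7) = -765600*(-7) = -8800*(-609) = 5359200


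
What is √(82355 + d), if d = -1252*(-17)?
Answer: √103639 ≈ 321.93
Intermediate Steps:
d = 21284
√(82355 + d) = √(82355 + 21284) = √103639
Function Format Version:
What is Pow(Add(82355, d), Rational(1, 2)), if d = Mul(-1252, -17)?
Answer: Pow(103639, Rational(1, 2)) ≈ 321.93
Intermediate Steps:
d = 21284
Pow(Add(82355, d), Rational(1, 2)) = Pow(Add(82355, 21284), Rational(1, 2)) = Pow(103639, Rational(1, 2))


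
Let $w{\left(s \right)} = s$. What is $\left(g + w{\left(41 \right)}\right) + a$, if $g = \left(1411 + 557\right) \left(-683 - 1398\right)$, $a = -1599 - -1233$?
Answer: $-4095733$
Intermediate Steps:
$a = -366$ ($a = -1599 + 1233 = -366$)
$g = -4095408$ ($g = 1968 \left(-2081\right) = -4095408$)
$\left(g + w{\left(41 \right)}\right) + a = \left(-4095408 + 41\right) - 366 = -4095367 - 366 = -4095733$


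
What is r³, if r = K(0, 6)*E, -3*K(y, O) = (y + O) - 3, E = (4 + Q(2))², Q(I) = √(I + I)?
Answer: -46656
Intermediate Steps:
Q(I) = √2*√I (Q(I) = √(2*I) = √2*√I)
E = 36 (E = (4 + √2*√2)² = (4 + 2)² = 6² = 36)
K(y, O) = 1 - O/3 - y/3 (K(y, O) = -((y + O) - 3)/3 = -((O + y) - 3)/3 = -(-3 + O + y)/3 = 1 - O/3 - y/3)
r = -36 (r = (1 - ⅓*6 - ⅓*0)*36 = (1 - 2 + 0)*36 = -1*36 = -36)
r³ = (-36)³ = -46656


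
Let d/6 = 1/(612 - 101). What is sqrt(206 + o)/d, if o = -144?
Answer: 511*sqrt(62)/6 ≈ 670.60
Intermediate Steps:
d = 6/511 (d = 6/(612 - 101) = 6/511 ≈ 0.011742)
sqrt(206 + o)/d = sqrt(206 - 144)/(6/511) = sqrt(62)*(511/6) = 511*sqrt(62)/6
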